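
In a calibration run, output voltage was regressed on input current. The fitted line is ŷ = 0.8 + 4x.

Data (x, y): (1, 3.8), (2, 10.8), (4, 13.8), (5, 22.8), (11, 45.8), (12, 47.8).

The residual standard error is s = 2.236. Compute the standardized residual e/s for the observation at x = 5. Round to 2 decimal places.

ŷ = 0.8 + 4·5 = 20.8
e = 22.8 − 20.8 = 2
e/s = 2 / 2.236 = 0.89

0.89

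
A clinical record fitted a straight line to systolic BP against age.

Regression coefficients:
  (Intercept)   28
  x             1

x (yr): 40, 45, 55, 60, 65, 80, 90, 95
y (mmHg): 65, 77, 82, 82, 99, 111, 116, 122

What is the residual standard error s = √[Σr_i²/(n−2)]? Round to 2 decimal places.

x=40: ŷ = 28 + 40 = 68; r = 65 − 68 = -3
x=45: ŷ = 28 + 45 = 73; r = 77 − 73 = 4
x=55: ŷ = 28 + 55 = 83; r = 82 − 83 = -1
x=60: ŷ = 28 + 60 = 88; r = 82 − 88 = -6
x=65: ŷ = 28 + 65 = 93; r = 99 − 93 = 6
x=80: ŷ = 28 + 80 = 108; r = 111 − 108 = 3
x=90: ŷ = 28 + 90 = 118; r = 116 − 118 = -2
x=95: ŷ = 28 + 95 = 123; r = 122 − 123 = -1
SSE = 9 + 16 + 1 + 36 + 36 + 9 + 4 + 1 = 112
s = √(112/6) = √18.6667 ≈ 4.32

s = 4.32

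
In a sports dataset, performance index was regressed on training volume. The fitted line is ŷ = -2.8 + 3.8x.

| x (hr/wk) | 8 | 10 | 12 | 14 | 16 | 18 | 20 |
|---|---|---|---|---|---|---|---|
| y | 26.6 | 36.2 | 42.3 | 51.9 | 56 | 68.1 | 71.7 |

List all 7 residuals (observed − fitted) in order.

-1, 1, -0.5, 1.5, -2, 2.5, -1.5

x=8: ŷ = -2.8 + 3.8·8 = 27.6; r = 26.6 − 27.6 = -1
x=10: ŷ = -2.8 + 3.8·10 = 35.2; r = 36.2 − 35.2 = 1
x=12: ŷ = -2.8 + 3.8·12 = 42.8; r = 42.3 − 42.8 = -0.5
x=14: ŷ = -2.8 + 3.8·14 = 50.4; r = 51.9 − 50.4 = 1.5
x=16: ŷ = -2.8 + 3.8·16 = 58; r = 56 − 58 = -2
x=18: ŷ = -2.8 + 3.8·18 = 65.6; r = 68.1 − 65.6 = 2.5
x=20: ŷ = -2.8 + 3.8·20 = 73.2; r = 71.7 − 73.2 = -1.5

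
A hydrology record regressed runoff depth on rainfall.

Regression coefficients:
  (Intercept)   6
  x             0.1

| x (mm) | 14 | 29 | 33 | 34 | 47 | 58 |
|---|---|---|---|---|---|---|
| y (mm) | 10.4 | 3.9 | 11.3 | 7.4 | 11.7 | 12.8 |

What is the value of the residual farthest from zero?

x=14: ŷ = 6 + 0.1·14 = 7.4; e = 10.4 − 7.4 = 3
x=29: ŷ = 6 + 0.1·29 = 8.9; e = 3.9 − 8.9 = -5
x=33: ŷ = 6 + 0.1·33 = 9.3; e = 11.3 − 9.3 = 2
x=34: ŷ = 6 + 0.1·34 = 9.4; e = 7.4 − 9.4 = -2
x=47: ŷ = 6 + 0.1·47 = 10.7; e = 11.7 − 10.7 = 1
x=58: ŷ = 6 + 0.1·58 = 11.8; e = 12.8 − 11.8 = 1
Largest |e| is 5 at x = 29, residual -5.

e = -5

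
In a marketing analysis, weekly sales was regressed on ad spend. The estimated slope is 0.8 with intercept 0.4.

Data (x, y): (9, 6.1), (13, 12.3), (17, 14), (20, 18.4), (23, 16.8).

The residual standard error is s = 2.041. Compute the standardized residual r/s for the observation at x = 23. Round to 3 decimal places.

ŷ = 0.4 + 0.8·23 = 18.8
r = 16.8 − 18.8 = -2
r/s = -2 / 2.041 = -0.980

-0.980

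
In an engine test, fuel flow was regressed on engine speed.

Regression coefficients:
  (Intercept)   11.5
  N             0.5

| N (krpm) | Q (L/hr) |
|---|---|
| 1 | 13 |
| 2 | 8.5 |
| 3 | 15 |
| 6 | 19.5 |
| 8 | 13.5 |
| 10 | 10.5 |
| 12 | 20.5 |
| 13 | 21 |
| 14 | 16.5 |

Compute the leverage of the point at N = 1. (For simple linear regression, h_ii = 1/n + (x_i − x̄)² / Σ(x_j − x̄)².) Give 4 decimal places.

h = 0.3402

N̄ = (1 + 2 + 3 + 6 + 8 + 10 + 12 + 13 + 14)/9 = 7.66667
Σ(N − N̄)² = 44.4444 + 32.1111 + 21.7778 + 2.77778 + 0.111111 + 5.44444 + 18.7778 + 28.4444 + 40.1111 = 194
h = 1/9 + (-6.66667)²/194 = 0.111111 + 0.229095 = 0.3402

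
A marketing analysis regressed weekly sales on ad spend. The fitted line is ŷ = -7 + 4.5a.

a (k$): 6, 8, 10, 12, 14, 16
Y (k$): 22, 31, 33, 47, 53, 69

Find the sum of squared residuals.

a=6: ŷ = -7 + 4.5·6 = 20; e = 22 − 20 = 2
a=8: ŷ = -7 + 4.5·8 = 29; e = 31 − 29 = 2
a=10: ŷ = -7 + 4.5·10 = 38; e = 33 − 38 = -5
a=12: ŷ = -7 + 4.5·12 = 47; e = 47 − 47 = 0
a=14: ŷ = -7 + 4.5·14 = 56; e = 53 − 56 = -3
a=16: ŷ = -7 + 4.5·16 = 65; e = 69 − 65 = 4
SSE = 4 + 4 + 25 + 0 + 9 + 16 = 58

SSE = 58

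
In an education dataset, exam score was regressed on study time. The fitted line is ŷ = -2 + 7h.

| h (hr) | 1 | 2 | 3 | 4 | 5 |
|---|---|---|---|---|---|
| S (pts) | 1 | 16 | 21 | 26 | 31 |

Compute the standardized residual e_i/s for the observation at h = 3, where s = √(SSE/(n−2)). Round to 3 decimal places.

h=1: ŷ = -2 + 7·1 = 5; e = 1 − 5 = -4
h=2: ŷ = -2 + 7·2 = 12; e = 16 − 12 = 4
h=3: ŷ = -2 + 7·3 = 19; e = 21 − 19 = 2
h=4: ŷ = -2 + 7·4 = 26; e = 26 − 26 = 0
h=5: ŷ = -2 + 7·5 = 33; e = 31 − 33 = -2
SSE = 16 + 16 + 4 + 0 + 4 = 40
s = √(40/3) = 3.65148
e/s = 2 / 3.65148 = 0.548

0.548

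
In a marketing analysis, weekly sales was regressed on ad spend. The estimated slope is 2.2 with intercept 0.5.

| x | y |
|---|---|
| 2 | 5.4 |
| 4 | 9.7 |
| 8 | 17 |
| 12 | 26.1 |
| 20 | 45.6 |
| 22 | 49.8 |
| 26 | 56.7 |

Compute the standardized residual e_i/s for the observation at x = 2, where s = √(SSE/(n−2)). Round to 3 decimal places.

x=2: ŷ = 0.5 + 2.2·2 = 4.9; e = 5.4 − 4.9 = 0.5
x=4: ŷ = 0.5 + 2.2·4 = 9.3; e = 9.7 − 9.3 = 0.4
x=8: ŷ = 0.5 + 2.2·8 = 18.1; e = 17 − 18.1 = -1.1
x=12: ŷ = 0.5 + 2.2·12 = 26.9; e = 26.1 − 26.9 = -0.8
x=20: ŷ = 0.5 + 2.2·20 = 44.5; e = 45.6 − 44.5 = 1.1
x=22: ŷ = 0.5 + 2.2·22 = 48.9; e = 49.8 − 48.9 = 0.9
x=26: ŷ = 0.5 + 2.2·26 = 57.7; e = 56.7 − 57.7 = -1
SSE = 0.25 + 0.16 + 1.21 + 0.64 + 1.21 + 0.81 + 1 = 5.28
s = √(5.28/5) = 1.02762
e/s = 0.5 / 1.02762 = 0.487

0.487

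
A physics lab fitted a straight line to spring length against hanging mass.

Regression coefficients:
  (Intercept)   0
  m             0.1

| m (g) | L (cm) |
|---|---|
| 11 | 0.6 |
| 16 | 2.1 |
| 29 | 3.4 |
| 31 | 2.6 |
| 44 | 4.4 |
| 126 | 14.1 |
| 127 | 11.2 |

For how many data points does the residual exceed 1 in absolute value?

m=11: ŷ = 0.1·11 = 1.1; e = 0.6 − 1.1 = -0.5
m=16: ŷ = 0.1·16 = 1.6; e = 2.1 − 1.6 = 0.5
m=29: ŷ = 0.1·29 = 2.9; e = 3.4 − 2.9 = 0.5
m=31: ŷ = 0.1·31 = 3.1; e = 2.6 − 3.1 = -0.5
m=44: ŷ = 0.1·44 = 4.4; e = 4.4 − 4.4 = 0
m=126: ŷ = 0.1·126 = 12.6; e = 14.1 − 12.6 = 1.5
m=127: ŷ = 0.1·127 = 12.7; e = 11.2 − 12.7 = -1.5
|e| > 1: m=126 (|e|=1.5), m=127 (|e|=1.5) → 2

2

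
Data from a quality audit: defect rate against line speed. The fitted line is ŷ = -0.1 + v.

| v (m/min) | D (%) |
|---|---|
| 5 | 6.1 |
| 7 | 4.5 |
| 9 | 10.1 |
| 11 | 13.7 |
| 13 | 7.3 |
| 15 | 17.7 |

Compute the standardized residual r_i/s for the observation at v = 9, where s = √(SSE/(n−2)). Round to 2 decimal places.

0.32

v=5: ŷ = -0.1 + 5 = 4.9; r = 6.1 − 4.9 = 1.2
v=7: ŷ = -0.1 + 7 = 6.9; r = 4.5 − 6.9 = -2.4
v=9: ŷ = -0.1 + 9 = 8.9; r = 10.1 − 8.9 = 1.2
v=11: ŷ = -0.1 + 11 = 10.9; r = 13.7 − 10.9 = 2.8
v=13: ŷ = -0.1 + 13 = 12.9; r = 7.3 − 12.9 = -5.6
v=15: ŷ = -0.1 + 15 = 14.9; r = 17.7 − 14.9 = 2.8
SSE = 1.44 + 5.76 + 1.44 + 7.84 + 31.36 + 7.84 = 55.68
s = √(55.68/4) = 3.73095
r/s = 1.2 / 3.73095 = 0.32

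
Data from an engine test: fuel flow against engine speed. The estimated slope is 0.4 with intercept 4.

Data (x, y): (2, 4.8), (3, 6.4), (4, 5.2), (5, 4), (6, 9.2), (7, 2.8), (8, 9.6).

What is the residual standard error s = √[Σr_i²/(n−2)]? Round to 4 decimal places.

x=2: ŷ = 4 + 0.4·2 = 4.8; r = 4.8 − 4.8 = 0
x=3: ŷ = 4 + 0.4·3 = 5.2; r = 6.4 − 5.2 = 1.2
x=4: ŷ = 4 + 0.4·4 = 5.6; r = 5.2 − 5.6 = -0.4
x=5: ŷ = 4 + 0.4·5 = 6; r = 4 − 6 = -2
x=6: ŷ = 4 + 0.4·6 = 6.4; r = 9.2 − 6.4 = 2.8
x=7: ŷ = 4 + 0.4·7 = 6.8; r = 2.8 − 6.8 = -4
x=8: ŷ = 4 + 0.4·8 = 7.2; r = 9.6 − 7.2 = 2.4
SSE = 0 + 1.44 + 0.16 + 4 + 7.84 + 16 + 5.76 = 35.2
s = √(35.2/5) = √7.04 ≈ 2.6533

s = 2.6533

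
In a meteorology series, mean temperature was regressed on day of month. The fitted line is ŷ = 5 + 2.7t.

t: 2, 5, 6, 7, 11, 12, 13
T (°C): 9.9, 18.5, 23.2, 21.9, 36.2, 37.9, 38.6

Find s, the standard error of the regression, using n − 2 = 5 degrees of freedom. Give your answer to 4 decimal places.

s = 1.6125

t=2: ŷ = 5 + 2.7·2 = 10.4; r = 9.9 − 10.4 = -0.5
t=5: ŷ = 5 + 2.7·5 = 18.5; r = 18.5 − 18.5 = 0
t=6: ŷ = 5 + 2.7·6 = 21.2; r = 23.2 − 21.2 = 2
t=7: ŷ = 5 + 2.7·7 = 23.9; r = 21.9 − 23.9 = -2
t=11: ŷ = 5 + 2.7·11 = 34.7; r = 36.2 − 34.7 = 1.5
t=12: ŷ = 5 + 2.7·12 = 37.4; r = 37.9 − 37.4 = 0.5
t=13: ŷ = 5 + 2.7·13 = 40.1; r = 38.6 − 40.1 = -1.5
SSE = 0.25 + 0 + 4 + 4 + 2.25 + 0.25 + 2.25 = 13
s = √(13/5) = √2.6 ≈ 1.6125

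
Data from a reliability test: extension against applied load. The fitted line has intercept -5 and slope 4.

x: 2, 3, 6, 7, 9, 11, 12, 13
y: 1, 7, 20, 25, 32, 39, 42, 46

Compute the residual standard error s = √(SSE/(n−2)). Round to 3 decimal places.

s = 1.414

x=2: ŷ = -5 + 4·2 = 3; r = 1 − 3 = -2
x=3: ŷ = -5 + 4·3 = 7; r = 7 − 7 = 0
x=6: ŷ = -5 + 4·6 = 19; r = 20 − 19 = 1
x=7: ŷ = -5 + 4·7 = 23; r = 25 − 23 = 2
x=9: ŷ = -5 + 4·9 = 31; r = 32 − 31 = 1
x=11: ŷ = -5 + 4·11 = 39; r = 39 − 39 = 0
x=12: ŷ = -5 + 4·12 = 43; r = 42 − 43 = -1
x=13: ŷ = -5 + 4·13 = 47; r = 46 − 47 = -1
SSE = 4 + 0 + 1 + 4 + 1 + 0 + 1 + 1 = 12
s = √(12/6) = √2 ≈ 1.414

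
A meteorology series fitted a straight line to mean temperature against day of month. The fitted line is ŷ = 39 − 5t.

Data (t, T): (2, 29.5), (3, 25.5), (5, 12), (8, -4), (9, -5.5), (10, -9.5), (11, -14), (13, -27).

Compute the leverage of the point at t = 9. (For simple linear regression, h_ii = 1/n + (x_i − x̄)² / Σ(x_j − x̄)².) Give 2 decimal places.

t̄ = (2 + 3 + 5 + 8 + 9 + 10 + 11 + 13)/8 = 7.625
Σ(t − t̄)² = 31.6406 + 21.3906 + 6.89062 + 0.140625 + 1.89062 + 5.64062 + 11.3906 + 28.8906 = 107.875
h = 1/8 + (1.375)²/107.875 = 0.125 + 0.0175261 = 0.14

h = 0.14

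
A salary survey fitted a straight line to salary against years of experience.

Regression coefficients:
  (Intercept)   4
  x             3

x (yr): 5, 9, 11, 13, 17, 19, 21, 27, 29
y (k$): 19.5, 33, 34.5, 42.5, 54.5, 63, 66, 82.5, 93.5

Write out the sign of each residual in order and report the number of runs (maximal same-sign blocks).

x=5: ŷ = 4 + 3·5 = 19; r = 19.5 − 19 = 0.5
x=9: ŷ = 4 + 3·9 = 31; r = 33 − 31 = 2
x=11: ŷ = 4 + 3·11 = 37; r = 34.5 − 37 = -2.5
x=13: ŷ = 4 + 3·13 = 43; r = 42.5 − 43 = -0.5
x=17: ŷ = 4 + 3·17 = 55; r = 54.5 − 55 = -0.5
x=19: ŷ = 4 + 3·19 = 61; r = 63 − 61 = 2
x=21: ŷ = 4 + 3·21 = 67; r = 66 − 67 = -1
x=27: ŷ = 4 + 3·27 = 85; r = 82.5 − 85 = -2.5
x=29: ŷ = 4 + 3·29 = 91; r = 93.5 − 91 = 2.5
Signs: + + − − − + − − +
Runs: +×2, −×3, +×1, −×2, +×1 → 5

5 runs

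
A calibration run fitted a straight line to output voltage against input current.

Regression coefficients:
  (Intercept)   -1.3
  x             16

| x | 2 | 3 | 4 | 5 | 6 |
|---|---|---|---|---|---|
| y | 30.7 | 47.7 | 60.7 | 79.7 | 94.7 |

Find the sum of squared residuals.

SSE = 6

x=2: ŷ = -1.3 + 16·2 = 30.7; r = 30.7 − 30.7 = 0
x=3: ŷ = -1.3 + 16·3 = 46.7; r = 47.7 − 46.7 = 1
x=4: ŷ = -1.3 + 16·4 = 62.7; r = 60.7 − 62.7 = -2
x=5: ŷ = -1.3 + 16·5 = 78.7; r = 79.7 − 78.7 = 1
x=6: ŷ = -1.3 + 16·6 = 94.7; r = 94.7 − 94.7 = 0
SSE = 0 + 1 + 4 + 1 + 0 = 6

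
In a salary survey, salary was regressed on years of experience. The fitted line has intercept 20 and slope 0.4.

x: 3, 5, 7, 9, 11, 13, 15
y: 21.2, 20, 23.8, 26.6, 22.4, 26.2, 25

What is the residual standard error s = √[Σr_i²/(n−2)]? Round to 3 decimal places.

x=3: ŷ = 20 + 0.4·3 = 21.2; r = 21.2 − 21.2 = 0
x=5: ŷ = 20 + 0.4·5 = 22; r = 20 − 22 = -2
x=7: ŷ = 20 + 0.4·7 = 22.8; r = 23.8 − 22.8 = 1
x=9: ŷ = 20 + 0.4·9 = 23.6; r = 26.6 − 23.6 = 3
x=11: ŷ = 20 + 0.4·11 = 24.4; r = 22.4 − 24.4 = -2
x=13: ŷ = 20 + 0.4·13 = 25.2; r = 26.2 − 25.2 = 1
x=15: ŷ = 20 + 0.4·15 = 26; r = 25 − 26 = -1
SSE = 0 + 4 + 1 + 9 + 4 + 1 + 1 = 20
s = √(20/5) = √4 ≈ 2.000

s = 2.000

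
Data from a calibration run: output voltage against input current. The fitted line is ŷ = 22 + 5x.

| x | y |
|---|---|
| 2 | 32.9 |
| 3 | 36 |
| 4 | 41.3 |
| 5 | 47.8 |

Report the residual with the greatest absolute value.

r = -1

x=2: ŷ = 22 + 5·2 = 32; r = 32.9 − 32 = 0.9
x=3: ŷ = 22 + 5·3 = 37; r = 36 − 37 = -1
x=4: ŷ = 22 + 5·4 = 42; r = 41.3 − 42 = -0.7
x=5: ŷ = 22 + 5·5 = 47; r = 47.8 − 47 = 0.8
Largest |r| is 1 at x = 3, residual -1.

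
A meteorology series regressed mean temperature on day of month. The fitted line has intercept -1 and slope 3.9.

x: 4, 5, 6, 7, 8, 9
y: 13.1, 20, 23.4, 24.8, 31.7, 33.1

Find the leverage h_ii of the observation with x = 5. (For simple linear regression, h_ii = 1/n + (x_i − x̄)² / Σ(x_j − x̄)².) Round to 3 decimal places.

h = 0.295

x̄ = (4 + 5 + 6 + 7 + 8 + 9)/6 = 6.5
Σ(x − x̄)² = 6.25 + 2.25 + 0.25 + 0.25 + 2.25 + 6.25 = 17.5
h = 1/6 + (-1.5)²/17.5 = 0.166667 + 0.128571 = 0.295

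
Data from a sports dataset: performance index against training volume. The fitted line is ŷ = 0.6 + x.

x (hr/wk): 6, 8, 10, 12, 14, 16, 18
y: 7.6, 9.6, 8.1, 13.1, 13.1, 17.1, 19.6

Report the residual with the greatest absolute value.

x=6: ŷ = 0.6 + 6 = 6.6; e = 7.6 − 6.6 = 1
x=8: ŷ = 0.6 + 8 = 8.6; e = 9.6 − 8.6 = 1
x=10: ŷ = 0.6 + 10 = 10.6; e = 8.1 − 10.6 = -2.5
x=12: ŷ = 0.6 + 12 = 12.6; e = 13.1 − 12.6 = 0.5
x=14: ŷ = 0.6 + 14 = 14.6; e = 13.1 − 14.6 = -1.5
x=16: ŷ = 0.6 + 16 = 16.6; e = 17.1 − 16.6 = 0.5
x=18: ŷ = 0.6 + 18 = 18.6; e = 19.6 − 18.6 = 1
Largest |e| is 2.5 at x = 10, residual -2.5.

e = -2.5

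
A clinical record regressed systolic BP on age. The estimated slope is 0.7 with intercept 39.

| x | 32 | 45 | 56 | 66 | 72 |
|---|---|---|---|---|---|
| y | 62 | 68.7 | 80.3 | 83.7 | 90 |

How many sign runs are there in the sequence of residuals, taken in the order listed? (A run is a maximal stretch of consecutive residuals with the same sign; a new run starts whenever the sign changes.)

5 runs

x=32: ŷ = 39 + 0.7·32 = 61.4; r = 62 − 61.4 = 0.6
x=45: ŷ = 39 + 0.7·45 = 70.5; r = 68.7 − 70.5 = -1.8
x=56: ŷ = 39 + 0.7·56 = 78.2; r = 80.3 − 78.2 = 2.1
x=66: ŷ = 39 + 0.7·66 = 85.2; r = 83.7 − 85.2 = -1.5
x=72: ŷ = 39 + 0.7·72 = 89.4; r = 90 − 89.4 = 0.6
Signs: + − + − +
Runs: +×1, −×1, +×1, −×1, +×1 → 5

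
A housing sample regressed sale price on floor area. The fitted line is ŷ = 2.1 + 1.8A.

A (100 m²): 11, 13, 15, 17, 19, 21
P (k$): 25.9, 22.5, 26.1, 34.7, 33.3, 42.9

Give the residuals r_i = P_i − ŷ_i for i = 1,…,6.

4, -3, -3, 2, -3, 3

A=11: ŷ = 2.1 + 1.8·11 = 21.9; r = 25.9 − 21.9 = 4
A=13: ŷ = 2.1 + 1.8·13 = 25.5; r = 22.5 − 25.5 = -3
A=15: ŷ = 2.1 + 1.8·15 = 29.1; r = 26.1 − 29.1 = -3
A=17: ŷ = 2.1 + 1.8·17 = 32.7; r = 34.7 − 32.7 = 2
A=19: ŷ = 2.1 + 1.8·19 = 36.3; r = 33.3 − 36.3 = -3
A=21: ŷ = 2.1 + 1.8·21 = 39.9; r = 42.9 − 39.9 = 3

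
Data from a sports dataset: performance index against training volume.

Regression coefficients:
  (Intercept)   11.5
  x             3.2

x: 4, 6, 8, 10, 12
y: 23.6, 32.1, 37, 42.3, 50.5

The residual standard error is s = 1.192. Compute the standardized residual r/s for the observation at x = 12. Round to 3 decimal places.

0.503

ŷ = 11.5 + 3.2·12 = 49.9
r = 50.5 − 49.9 = 0.6
r/s = 0.6 / 1.192 = 0.503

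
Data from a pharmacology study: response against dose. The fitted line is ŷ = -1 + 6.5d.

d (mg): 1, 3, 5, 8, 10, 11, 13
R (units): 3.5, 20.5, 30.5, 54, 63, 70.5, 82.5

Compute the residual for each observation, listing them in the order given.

-2, 2, -1, 3, -1, 0, -1

d=1: ŷ = -1 + 6.5·1 = 5.5; e = 3.5 − 5.5 = -2
d=3: ŷ = -1 + 6.5·3 = 18.5; e = 20.5 − 18.5 = 2
d=5: ŷ = -1 + 6.5·5 = 31.5; e = 30.5 − 31.5 = -1
d=8: ŷ = -1 + 6.5·8 = 51; e = 54 − 51 = 3
d=10: ŷ = -1 + 6.5·10 = 64; e = 63 − 64 = -1
d=11: ŷ = -1 + 6.5·11 = 70.5; e = 70.5 − 70.5 = 0
d=13: ŷ = -1 + 6.5·13 = 83.5; e = 82.5 − 83.5 = -1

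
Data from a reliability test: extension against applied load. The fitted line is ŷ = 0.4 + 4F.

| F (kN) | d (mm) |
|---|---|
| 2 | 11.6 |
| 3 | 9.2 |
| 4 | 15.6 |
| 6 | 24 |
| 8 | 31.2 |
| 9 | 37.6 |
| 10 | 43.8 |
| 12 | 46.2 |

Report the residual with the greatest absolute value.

F=2: ŷ = 0.4 + 4·2 = 8.4; r = 11.6 − 8.4 = 3.2
F=3: ŷ = 0.4 + 4·3 = 12.4; r = 9.2 − 12.4 = -3.2
F=4: ŷ = 0.4 + 4·4 = 16.4; r = 15.6 − 16.4 = -0.8
F=6: ŷ = 0.4 + 4·6 = 24.4; r = 24 − 24.4 = -0.4
F=8: ŷ = 0.4 + 4·8 = 32.4; r = 31.2 − 32.4 = -1.2
F=9: ŷ = 0.4 + 4·9 = 36.4; r = 37.6 − 36.4 = 1.2
F=10: ŷ = 0.4 + 4·10 = 40.4; r = 43.8 − 40.4 = 3.4
F=12: ŷ = 0.4 + 4·12 = 48.4; r = 46.2 − 48.4 = -2.2
Largest |r| is 3.4 at F = 10, residual 3.4.

r = 3.4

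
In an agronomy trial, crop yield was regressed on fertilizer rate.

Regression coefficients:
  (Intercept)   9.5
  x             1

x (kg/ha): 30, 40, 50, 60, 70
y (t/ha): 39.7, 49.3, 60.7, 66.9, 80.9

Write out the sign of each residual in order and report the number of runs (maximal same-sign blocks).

x=30: ŷ = 9.5 + 30 = 39.5; r = 39.7 − 39.5 = 0.2
x=40: ŷ = 9.5 + 40 = 49.5; r = 49.3 − 49.5 = -0.2
x=50: ŷ = 9.5 + 50 = 59.5; r = 60.7 − 59.5 = 1.2
x=60: ŷ = 9.5 + 60 = 69.5; r = 66.9 − 69.5 = -2.6
x=70: ŷ = 9.5 + 70 = 79.5; r = 80.9 − 79.5 = 1.4
Signs: + − + − +
Runs: +×1, −×1, +×1, −×1, +×1 → 5

5 runs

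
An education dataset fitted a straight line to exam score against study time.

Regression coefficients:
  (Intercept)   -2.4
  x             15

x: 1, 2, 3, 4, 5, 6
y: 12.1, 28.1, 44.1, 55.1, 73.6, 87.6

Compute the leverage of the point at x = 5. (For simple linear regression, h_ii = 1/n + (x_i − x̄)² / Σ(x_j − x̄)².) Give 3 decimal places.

h = 0.295

x̄ = (1 + 2 + 3 + 4 + 5 + 6)/6 = 3.5
Σ(x − x̄)² = 6.25 + 2.25 + 0.25 + 0.25 + 2.25 + 6.25 = 17.5
h = 1/6 + (1.5)²/17.5 = 0.166667 + 0.128571 = 0.295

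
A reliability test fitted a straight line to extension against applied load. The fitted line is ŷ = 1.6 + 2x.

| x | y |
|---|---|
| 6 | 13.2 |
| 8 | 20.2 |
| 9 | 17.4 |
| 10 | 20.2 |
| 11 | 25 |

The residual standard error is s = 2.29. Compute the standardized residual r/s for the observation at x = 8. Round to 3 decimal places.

1.135

ŷ = 1.6 + 2·8 = 17.6
r = 20.2 − 17.6 = 2.6
r/s = 2.6 / 2.29 = 1.135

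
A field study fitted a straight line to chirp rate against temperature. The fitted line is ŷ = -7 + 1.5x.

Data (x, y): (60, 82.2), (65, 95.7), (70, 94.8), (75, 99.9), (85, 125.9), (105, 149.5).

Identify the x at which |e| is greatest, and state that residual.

x = 75, e = -5.6

x=60: ŷ = -7 + 1.5·60 = 83; e = 82.2 − 83 = -0.8
x=65: ŷ = -7 + 1.5·65 = 90.5; e = 95.7 − 90.5 = 5.2
x=70: ŷ = -7 + 1.5·70 = 98; e = 94.8 − 98 = -3.2
x=75: ŷ = -7 + 1.5·75 = 105.5; e = 99.9 − 105.5 = -5.6
x=85: ŷ = -7 + 1.5·85 = 120.5; e = 125.9 − 120.5 = 5.4
x=105: ŷ = -7 + 1.5·105 = 150.5; e = 149.5 − 150.5 = -1
Largest |e| is 5.6 at x = 75, residual -5.6.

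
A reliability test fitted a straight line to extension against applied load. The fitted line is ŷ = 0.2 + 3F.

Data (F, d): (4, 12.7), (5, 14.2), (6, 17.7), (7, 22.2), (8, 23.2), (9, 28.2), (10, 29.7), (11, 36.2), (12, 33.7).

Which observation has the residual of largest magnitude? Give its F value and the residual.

F=4: ŷ = 0.2 + 3·4 = 12.2; e = 12.7 − 12.2 = 0.5
F=5: ŷ = 0.2 + 3·5 = 15.2; e = 14.2 − 15.2 = -1
F=6: ŷ = 0.2 + 3·6 = 18.2; e = 17.7 − 18.2 = -0.5
F=7: ŷ = 0.2 + 3·7 = 21.2; e = 22.2 − 21.2 = 1
F=8: ŷ = 0.2 + 3·8 = 24.2; e = 23.2 − 24.2 = -1
F=9: ŷ = 0.2 + 3·9 = 27.2; e = 28.2 − 27.2 = 1
F=10: ŷ = 0.2 + 3·10 = 30.2; e = 29.7 − 30.2 = -0.5
F=11: ŷ = 0.2 + 3·11 = 33.2; e = 36.2 − 33.2 = 3
F=12: ŷ = 0.2 + 3·12 = 36.2; e = 33.7 − 36.2 = -2.5
Largest |e| is 3 at F = 11, residual 3.

F = 11, e = 3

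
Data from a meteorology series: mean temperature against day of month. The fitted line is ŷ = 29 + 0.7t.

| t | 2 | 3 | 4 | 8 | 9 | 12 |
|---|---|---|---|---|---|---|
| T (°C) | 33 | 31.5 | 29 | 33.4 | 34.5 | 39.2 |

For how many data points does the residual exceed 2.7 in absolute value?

1

t=2: ŷ = 29 + 0.7·2 = 30.4; r = 33 − 30.4 = 2.6
t=3: ŷ = 29 + 0.7·3 = 31.1; r = 31.5 − 31.1 = 0.4
t=4: ŷ = 29 + 0.7·4 = 31.8; r = 29 − 31.8 = -2.8
t=8: ŷ = 29 + 0.7·8 = 34.6; r = 33.4 − 34.6 = -1.2
t=9: ŷ = 29 + 0.7·9 = 35.3; r = 34.5 − 35.3 = -0.8
t=12: ŷ = 29 + 0.7·12 = 37.4; r = 39.2 − 37.4 = 1.8
|r| > 2.7: t=4 (|r|=2.8) → 1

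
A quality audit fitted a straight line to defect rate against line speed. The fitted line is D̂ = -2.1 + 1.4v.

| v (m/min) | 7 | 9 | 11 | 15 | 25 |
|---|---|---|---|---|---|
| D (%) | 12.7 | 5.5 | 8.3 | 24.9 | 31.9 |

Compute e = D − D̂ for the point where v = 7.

D̂ = -2.1 + 1.4·7 = 7.7
e = 12.7 − 7.7 = 5

e = 5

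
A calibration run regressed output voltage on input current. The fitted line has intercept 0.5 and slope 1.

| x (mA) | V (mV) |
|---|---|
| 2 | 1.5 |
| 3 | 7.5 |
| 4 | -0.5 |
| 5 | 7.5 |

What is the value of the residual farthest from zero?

x=2: V̂ = 0.5 + 2 = 2.5; r = 1.5 − 2.5 = -1
x=3: V̂ = 0.5 + 3 = 3.5; r = 7.5 − 3.5 = 4
x=4: V̂ = 0.5 + 4 = 4.5; r = -0.5 − 4.5 = -5
x=5: V̂ = 0.5 + 5 = 5.5; r = 7.5 − 5.5 = 2
Largest |r| is 5 at x = 4, residual -5.

r = -5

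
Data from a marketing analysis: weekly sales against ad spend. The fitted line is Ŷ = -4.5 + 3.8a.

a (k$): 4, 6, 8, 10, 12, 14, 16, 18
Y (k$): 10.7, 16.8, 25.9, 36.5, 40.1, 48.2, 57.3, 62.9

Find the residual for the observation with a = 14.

r = -0.5

Ŷ = -4.5 + 3.8·14 = 48.7
r = 48.2 − 48.7 = -0.5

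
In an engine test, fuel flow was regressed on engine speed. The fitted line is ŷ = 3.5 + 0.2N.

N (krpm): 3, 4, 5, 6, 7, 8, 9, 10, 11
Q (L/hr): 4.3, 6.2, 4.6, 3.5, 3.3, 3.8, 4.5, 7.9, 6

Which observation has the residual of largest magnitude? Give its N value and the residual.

N=3: ŷ = 3.5 + 0.2·3 = 4.1; e = 4.3 − 4.1 = 0.2
N=4: ŷ = 3.5 + 0.2·4 = 4.3; e = 6.2 − 4.3 = 1.9
N=5: ŷ = 3.5 + 0.2·5 = 4.5; e = 4.6 − 4.5 = 0.1
N=6: ŷ = 3.5 + 0.2·6 = 4.7; e = 3.5 − 4.7 = -1.2
N=7: ŷ = 3.5 + 0.2·7 = 4.9; e = 3.3 − 4.9 = -1.6
N=8: ŷ = 3.5 + 0.2·8 = 5.1; e = 3.8 − 5.1 = -1.3
N=9: ŷ = 3.5 + 0.2·9 = 5.3; e = 4.5 − 5.3 = -0.8
N=10: ŷ = 3.5 + 0.2·10 = 5.5; e = 7.9 − 5.5 = 2.4
N=11: ŷ = 3.5 + 0.2·11 = 5.7; e = 6 − 5.7 = 0.3
Largest |e| is 2.4 at N = 10, residual 2.4.

N = 10, e = 2.4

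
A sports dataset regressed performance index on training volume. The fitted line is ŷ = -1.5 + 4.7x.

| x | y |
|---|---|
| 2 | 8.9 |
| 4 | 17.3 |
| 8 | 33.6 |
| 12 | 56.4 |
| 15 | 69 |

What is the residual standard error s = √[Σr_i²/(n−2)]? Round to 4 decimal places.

x=2: ŷ = -1.5 + 4.7·2 = 7.9; r = 8.9 − 7.9 = 1
x=4: ŷ = -1.5 + 4.7·4 = 17.3; r = 17.3 − 17.3 = 0
x=8: ŷ = -1.5 + 4.7·8 = 36.1; r = 33.6 − 36.1 = -2.5
x=12: ŷ = -1.5 + 4.7·12 = 54.9; r = 56.4 − 54.9 = 1.5
x=15: ŷ = -1.5 + 4.7·15 = 69; r = 69 − 69 = 0
SSE = 1 + 0 + 6.25 + 2.25 + 0 = 9.5
s = √(9.5/3) = √3.16667 ≈ 1.7795

s = 1.7795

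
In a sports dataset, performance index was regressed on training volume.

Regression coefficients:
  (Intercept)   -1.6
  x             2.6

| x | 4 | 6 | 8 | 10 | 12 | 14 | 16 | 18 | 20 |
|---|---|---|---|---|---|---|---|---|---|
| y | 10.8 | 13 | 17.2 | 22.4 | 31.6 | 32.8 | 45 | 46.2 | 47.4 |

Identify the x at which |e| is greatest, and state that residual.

x = 16, e = 5

x=4: ŷ = -1.6 + 2.6·4 = 8.8; e = 10.8 − 8.8 = 2
x=6: ŷ = -1.6 + 2.6·6 = 14; e = 13 − 14 = -1
x=8: ŷ = -1.6 + 2.6·8 = 19.2; e = 17.2 − 19.2 = -2
x=10: ŷ = -1.6 + 2.6·10 = 24.4; e = 22.4 − 24.4 = -2
x=12: ŷ = -1.6 + 2.6·12 = 29.6; e = 31.6 − 29.6 = 2
x=14: ŷ = -1.6 + 2.6·14 = 34.8; e = 32.8 − 34.8 = -2
x=16: ŷ = -1.6 + 2.6·16 = 40; e = 45 − 40 = 5
x=18: ŷ = -1.6 + 2.6·18 = 45.2; e = 46.2 − 45.2 = 1
x=20: ŷ = -1.6 + 2.6·20 = 50.4; e = 47.4 − 50.4 = -3
Largest |e| is 5 at x = 16, residual 5.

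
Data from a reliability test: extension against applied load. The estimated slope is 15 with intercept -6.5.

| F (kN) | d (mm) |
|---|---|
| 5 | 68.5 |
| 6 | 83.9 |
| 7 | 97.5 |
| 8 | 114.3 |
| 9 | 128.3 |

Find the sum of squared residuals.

SSE = 1.84

F=5: d̂ = -6.5 + 15·5 = 68.5; e = 68.5 − 68.5 = 0
F=6: d̂ = -6.5 + 15·6 = 83.5; e = 83.9 − 83.5 = 0.4
F=7: d̂ = -6.5 + 15·7 = 98.5; e = 97.5 − 98.5 = -1
F=8: d̂ = -6.5 + 15·8 = 113.5; e = 114.3 − 113.5 = 0.8
F=9: d̂ = -6.5 + 15·9 = 128.5; e = 128.3 − 128.5 = -0.2
SSE = 0 + 0.16 + 1 + 0.64 + 0.04 = 1.84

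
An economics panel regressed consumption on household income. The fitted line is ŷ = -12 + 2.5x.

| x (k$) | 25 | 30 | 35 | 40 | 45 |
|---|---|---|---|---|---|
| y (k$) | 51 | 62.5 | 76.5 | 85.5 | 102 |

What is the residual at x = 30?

ŷ = -12 + 2.5·30 = 63
e = 62.5 − 63 = -0.5

e = -0.5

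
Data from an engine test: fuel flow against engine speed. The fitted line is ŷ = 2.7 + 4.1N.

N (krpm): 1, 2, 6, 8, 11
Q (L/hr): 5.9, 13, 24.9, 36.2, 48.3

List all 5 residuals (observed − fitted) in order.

-0.9, 2.1, -2.4, 0.7, 0.5

N=1: ŷ = 2.7 + 4.1·1 = 6.8; e = 5.9 − 6.8 = -0.9
N=2: ŷ = 2.7 + 4.1·2 = 10.9; e = 13 − 10.9 = 2.1
N=6: ŷ = 2.7 + 4.1·6 = 27.3; e = 24.9 − 27.3 = -2.4
N=8: ŷ = 2.7 + 4.1·8 = 35.5; e = 36.2 − 35.5 = 0.7
N=11: ŷ = 2.7 + 4.1·11 = 47.8; e = 48.3 − 47.8 = 0.5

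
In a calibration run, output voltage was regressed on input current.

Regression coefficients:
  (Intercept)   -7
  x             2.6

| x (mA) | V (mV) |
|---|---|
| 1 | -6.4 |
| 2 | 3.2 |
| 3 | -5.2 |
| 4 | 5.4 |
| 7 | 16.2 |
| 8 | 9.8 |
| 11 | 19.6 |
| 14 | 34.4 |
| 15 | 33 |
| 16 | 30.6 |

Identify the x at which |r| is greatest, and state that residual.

x = 3, r = -6

x=1: ŷ = -7 + 2.6·1 = -4.4; r = -6.4 − (-4.4) = -2
x=2: ŷ = -7 + 2.6·2 = -1.8; r = 3.2 − (-1.8) = 5
x=3: ŷ = -7 + 2.6·3 = 0.8; r = -5.2 − 0.8 = -6
x=4: ŷ = -7 + 2.6·4 = 3.4; r = 5.4 − 3.4 = 2
x=7: ŷ = -7 + 2.6·7 = 11.2; r = 16.2 − 11.2 = 5
x=8: ŷ = -7 + 2.6·8 = 13.8; r = 9.8 − 13.8 = -4
x=11: ŷ = -7 + 2.6·11 = 21.6; r = 19.6 − 21.6 = -2
x=14: ŷ = -7 + 2.6·14 = 29.4; r = 34.4 − 29.4 = 5
x=15: ŷ = -7 + 2.6·15 = 32; r = 33 − 32 = 1
x=16: ŷ = -7 + 2.6·16 = 34.6; r = 30.6 − 34.6 = -4
Largest |r| is 6 at x = 3, residual -6.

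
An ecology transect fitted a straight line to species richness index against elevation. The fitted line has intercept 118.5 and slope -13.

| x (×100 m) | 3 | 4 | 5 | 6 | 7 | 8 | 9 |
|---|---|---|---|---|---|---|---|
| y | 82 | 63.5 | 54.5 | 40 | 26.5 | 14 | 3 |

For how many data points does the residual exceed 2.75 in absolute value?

1

x=3: ŷ = 118.5 − 13·3 = 79.5; r = 82 − 79.5 = 2.5
x=4: ŷ = 118.5 − 13·4 = 66.5; r = 63.5 − 66.5 = -3
x=5: ŷ = 118.5 − 13·5 = 53.5; r = 54.5 − 53.5 = 1
x=6: ŷ = 118.5 − 13·6 = 40.5; r = 40 − 40.5 = -0.5
x=7: ŷ = 118.5 − 13·7 = 27.5; r = 26.5 − 27.5 = -1
x=8: ŷ = 118.5 − 13·8 = 14.5; r = 14 − 14.5 = -0.5
x=9: ŷ = 118.5 − 13·9 = 1.5; r = 3 − 1.5 = 1.5
|r| > 2.75: x=4 (|r|=3) → 1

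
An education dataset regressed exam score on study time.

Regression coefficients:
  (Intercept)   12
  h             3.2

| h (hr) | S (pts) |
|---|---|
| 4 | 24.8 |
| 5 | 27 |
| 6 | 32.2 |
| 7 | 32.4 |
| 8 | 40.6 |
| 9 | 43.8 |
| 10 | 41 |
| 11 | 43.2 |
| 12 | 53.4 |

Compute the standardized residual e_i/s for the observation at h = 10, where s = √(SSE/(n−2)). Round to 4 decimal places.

-1.0422

h=4: Ŝ = 12 + 3.2·4 = 24.8; e = 24.8 − 24.8 = 0
h=5: Ŝ = 12 + 3.2·5 = 28; e = 27 − 28 = -1
h=6: Ŝ = 12 + 3.2·6 = 31.2; e = 32.2 − 31.2 = 1
h=7: Ŝ = 12 + 3.2·7 = 34.4; e = 32.4 − 34.4 = -2
h=8: Ŝ = 12 + 3.2·8 = 37.6; e = 40.6 − 37.6 = 3
h=9: Ŝ = 12 + 3.2·9 = 40.8; e = 43.8 − 40.8 = 3
h=10: Ŝ = 12 + 3.2·10 = 44; e = 41 − 44 = -3
h=11: Ŝ = 12 + 3.2·11 = 47.2; e = 43.2 − 47.2 = -4
h=12: Ŝ = 12 + 3.2·12 = 50.4; e = 53.4 − 50.4 = 3
SSE = 0 + 1 + 1 + 4 + 9 + 9 + 9 + 16 + 9 = 58
s = √(58/7) = 2.87849
e/s = -3 / 2.87849 = -1.0422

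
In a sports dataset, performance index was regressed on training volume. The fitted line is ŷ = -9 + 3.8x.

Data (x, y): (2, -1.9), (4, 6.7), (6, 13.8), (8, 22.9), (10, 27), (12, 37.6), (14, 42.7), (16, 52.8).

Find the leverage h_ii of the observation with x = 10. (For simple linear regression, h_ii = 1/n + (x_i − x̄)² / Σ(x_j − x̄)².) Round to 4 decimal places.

h = 0.1310

x̄ = (2 + 4 + 6 + 8 + 10 + 12 + 14 + 16)/8 = 9
Σ(x − x̄)² = 49 + 25 + 9 + 1 + 1 + 9 + 25 + 49 = 168
h = 1/8 + (1)²/168 = 0.125 + 0.00595238 = 0.1310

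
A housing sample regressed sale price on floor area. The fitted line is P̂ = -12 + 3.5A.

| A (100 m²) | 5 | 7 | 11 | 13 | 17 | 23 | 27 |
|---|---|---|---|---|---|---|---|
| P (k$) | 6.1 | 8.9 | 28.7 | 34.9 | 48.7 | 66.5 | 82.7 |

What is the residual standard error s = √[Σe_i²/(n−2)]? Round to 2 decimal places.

s = 2.26

A=5: P̂ = -12 + 3.5·5 = 5.5; e = 6.1 − 5.5 = 0.6
A=7: P̂ = -12 + 3.5·7 = 12.5; e = 8.9 − 12.5 = -3.6
A=11: P̂ = -12 + 3.5·11 = 26.5; e = 28.7 − 26.5 = 2.2
A=13: P̂ = -12 + 3.5·13 = 33.5; e = 34.9 − 33.5 = 1.4
A=17: P̂ = -12 + 3.5·17 = 47.5; e = 48.7 − 47.5 = 1.2
A=23: P̂ = -12 + 3.5·23 = 68.5; e = 66.5 − 68.5 = -2
A=27: P̂ = -12 + 3.5·27 = 82.5; e = 82.7 − 82.5 = 0.2
SSE = 0.36 + 12.96 + 4.84 + 1.96 + 1.44 + 4 + 0.04 = 25.6
s = √(25.6/5) = √5.12 ≈ 2.26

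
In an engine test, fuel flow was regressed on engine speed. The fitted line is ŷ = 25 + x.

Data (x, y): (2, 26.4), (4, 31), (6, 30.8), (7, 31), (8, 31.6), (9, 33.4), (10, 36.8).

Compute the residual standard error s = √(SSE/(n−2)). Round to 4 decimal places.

s = 1.4805

x=2: ŷ = 25 + 2 = 27; e = 26.4 − 27 = -0.6
x=4: ŷ = 25 + 4 = 29; e = 31 − 29 = 2
x=6: ŷ = 25 + 6 = 31; e = 30.8 − 31 = -0.2
x=7: ŷ = 25 + 7 = 32; e = 31 − 32 = -1
x=8: ŷ = 25 + 8 = 33; e = 31.6 − 33 = -1.4
x=9: ŷ = 25 + 9 = 34; e = 33.4 − 34 = -0.6
x=10: ŷ = 25 + 10 = 35; e = 36.8 − 35 = 1.8
SSE = 0.36 + 4 + 0.04 + 1 + 1.96 + 0.36 + 3.24 = 10.96
s = √(10.96/5) = √2.192 ≈ 1.4805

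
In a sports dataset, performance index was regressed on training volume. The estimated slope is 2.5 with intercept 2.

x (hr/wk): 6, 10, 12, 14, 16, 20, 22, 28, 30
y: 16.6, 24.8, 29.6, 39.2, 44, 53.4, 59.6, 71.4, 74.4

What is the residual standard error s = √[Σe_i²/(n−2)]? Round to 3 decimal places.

x=6: ŷ = 2 + 2.5·6 = 17; e = 16.6 − 17 = -0.4
x=10: ŷ = 2 + 2.5·10 = 27; e = 24.8 − 27 = -2.2
x=12: ŷ = 2 + 2.5·12 = 32; e = 29.6 − 32 = -2.4
x=14: ŷ = 2 + 2.5·14 = 37; e = 39.2 − 37 = 2.2
x=16: ŷ = 2 + 2.5·16 = 42; e = 44 − 42 = 2
x=20: ŷ = 2 + 2.5·20 = 52; e = 53.4 − 52 = 1.4
x=22: ŷ = 2 + 2.5·22 = 57; e = 59.6 − 57 = 2.6
x=28: ŷ = 2 + 2.5·28 = 72; e = 71.4 − 72 = -0.6
x=30: ŷ = 2 + 2.5·30 = 77; e = 74.4 − 77 = -2.6
SSE = 0.16 + 4.84 + 5.76 + 4.84 + 4 + 1.96 + 6.76 + 0.36 + 6.76 = 35.44
s = √(35.44/7) = √5.06286 ≈ 2.250

s = 2.250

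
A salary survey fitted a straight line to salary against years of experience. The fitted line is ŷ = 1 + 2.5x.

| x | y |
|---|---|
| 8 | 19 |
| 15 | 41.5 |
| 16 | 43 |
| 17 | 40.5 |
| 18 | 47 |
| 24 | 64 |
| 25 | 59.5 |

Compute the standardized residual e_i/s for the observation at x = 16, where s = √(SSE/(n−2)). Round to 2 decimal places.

x=8: ŷ = 1 + 2.5·8 = 21; e = 19 − 21 = -2
x=15: ŷ = 1 + 2.5·15 = 38.5; e = 41.5 − 38.5 = 3
x=16: ŷ = 1 + 2.5·16 = 41; e = 43 − 41 = 2
x=17: ŷ = 1 + 2.5·17 = 43.5; e = 40.5 − 43.5 = -3
x=18: ŷ = 1 + 2.5·18 = 46; e = 47 − 46 = 1
x=24: ŷ = 1 + 2.5·24 = 61; e = 64 − 61 = 3
x=25: ŷ = 1 + 2.5·25 = 63.5; e = 59.5 − 63.5 = -4
SSE = 4 + 9 + 4 + 9 + 1 + 9 + 16 = 52
s = √(52/5) = 3.2249
e/s = 2 / 3.2249 = 0.62

0.62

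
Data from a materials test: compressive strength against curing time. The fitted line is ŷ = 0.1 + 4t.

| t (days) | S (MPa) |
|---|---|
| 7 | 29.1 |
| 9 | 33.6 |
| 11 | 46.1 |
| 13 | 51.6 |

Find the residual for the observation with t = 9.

r = -2.5

ŷ = 0.1 + 4·9 = 36.1
r = 33.6 − 36.1 = -2.5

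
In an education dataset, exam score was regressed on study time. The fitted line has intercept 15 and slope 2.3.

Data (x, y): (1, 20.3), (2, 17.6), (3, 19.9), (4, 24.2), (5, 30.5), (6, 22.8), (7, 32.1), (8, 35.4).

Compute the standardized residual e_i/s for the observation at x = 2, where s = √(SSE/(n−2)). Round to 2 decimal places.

-0.57

x=1: ŷ = 15 + 2.3·1 = 17.3; e = 20.3 − 17.3 = 3
x=2: ŷ = 15 + 2.3·2 = 19.6; e = 17.6 − 19.6 = -2
x=3: ŷ = 15 + 2.3·3 = 21.9; e = 19.9 − 21.9 = -2
x=4: ŷ = 15 + 2.3·4 = 24.2; e = 24.2 − 24.2 = 0
x=5: ŷ = 15 + 2.3·5 = 26.5; e = 30.5 − 26.5 = 4
x=6: ŷ = 15 + 2.3·6 = 28.8; e = 22.8 − 28.8 = -6
x=7: ŷ = 15 + 2.3·7 = 31.1; e = 32.1 − 31.1 = 1
x=8: ŷ = 15 + 2.3·8 = 33.4; e = 35.4 − 33.4 = 2
SSE = 9 + 4 + 4 + 0 + 16 + 36 + 1 + 4 = 74
s = √(74/6) = 3.51188
e/s = -2 / 3.51188 = -0.57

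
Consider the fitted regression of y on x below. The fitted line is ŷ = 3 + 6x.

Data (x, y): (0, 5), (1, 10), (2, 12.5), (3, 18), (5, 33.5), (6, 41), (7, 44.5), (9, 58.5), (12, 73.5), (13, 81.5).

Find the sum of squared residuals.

SSE = 29.5

x=0: ŷ = 3 + 6·0 = 3; e = 5 − 3 = 2
x=1: ŷ = 3 + 6·1 = 9; e = 10 − 9 = 1
x=2: ŷ = 3 + 6·2 = 15; e = 12.5 − 15 = -2.5
x=3: ŷ = 3 + 6·3 = 21; e = 18 − 21 = -3
x=5: ŷ = 3 + 6·5 = 33; e = 33.5 − 33 = 0.5
x=6: ŷ = 3 + 6·6 = 39; e = 41 − 39 = 2
x=7: ŷ = 3 + 6·7 = 45; e = 44.5 − 45 = -0.5
x=9: ŷ = 3 + 6·9 = 57; e = 58.5 − 57 = 1.5
x=12: ŷ = 3 + 6·12 = 75; e = 73.5 − 75 = -1.5
x=13: ŷ = 3 + 6·13 = 81; e = 81.5 − 81 = 0.5
SSE = 4 + 1 + 6.25 + 9 + 0.25 + 4 + 0.25 + 2.25 + 2.25 + 0.25 = 29.5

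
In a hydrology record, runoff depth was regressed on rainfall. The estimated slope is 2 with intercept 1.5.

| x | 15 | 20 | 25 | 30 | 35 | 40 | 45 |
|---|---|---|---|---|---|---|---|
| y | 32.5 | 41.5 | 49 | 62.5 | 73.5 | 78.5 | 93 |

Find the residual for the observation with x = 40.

e = -3

ŷ = 1.5 + 2·40 = 81.5
e = 78.5 − 81.5 = -3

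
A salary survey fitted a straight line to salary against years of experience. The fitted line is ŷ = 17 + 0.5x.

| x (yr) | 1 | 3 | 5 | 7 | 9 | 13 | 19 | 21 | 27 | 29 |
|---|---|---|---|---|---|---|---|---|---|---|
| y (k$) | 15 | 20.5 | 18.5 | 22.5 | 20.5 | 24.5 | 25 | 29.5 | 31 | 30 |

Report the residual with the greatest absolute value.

r = -2.5

x=1: ŷ = 17 + 0.5·1 = 17.5; r = 15 − 17.5 = -2.5
x=3: ŷ = 17 + 0.5·3 = 18.5; r = 20.5 − 18.5 = 2
x=5: ŷ = 17 + 0.5·5 = 19.5; r = 18.5 − 19.5 = -1
x=7: ŷ = 17 + 0.5·7 = 20.5; r = 22.5 − 20.5 = 2
x=9: ŷ = 17 + 0.5·9 = 21.5; r = 20.5 − 21.5 = -1
x=13: ŷ = 17 + 0.5·13 = 23.5; r = 24.5 − 23.5 = 1
x=19: ŷ = 17 + 0.5·19 = 26.5; r = 25 − 26.5 = -1.5
x=21: ŷ = 17 + 0.5·21 = 27.5; r = 29.5 − 27.5 = 2
x=27: ŷ = 17 + 0.5·27 = 30.5; r = 31 − 30.5 = 0.5
x=29: ŷ = 17 + 0.5·29 = 31.5; r = 30 − 31.5 = -1.5
Largest |r| is 2.5 at x = 1, residual -2.5.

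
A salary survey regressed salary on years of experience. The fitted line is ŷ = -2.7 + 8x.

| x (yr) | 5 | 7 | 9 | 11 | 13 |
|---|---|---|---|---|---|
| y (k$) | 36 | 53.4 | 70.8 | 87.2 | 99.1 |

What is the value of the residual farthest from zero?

r = -2.2

x=5: ŷ = -2.7 + 8·5 = 37.3; r = 36 − 37.3 = -1.3
x=7: ŷ = -2.7 + 8·7 = 53.3; r = 53.4 − 53.3 = 0.1
x=9: ŷ = -2.7 + 8·9 = 69.3; r = 70.8 − 69.3 = 1.5
x=11: ŷ = -2.7 + 8·11 = 85.3; r = 87.2 − 85.3 = 1.9
x=13: ŷ = -2.7 + 8·13 = 101.3; r = 99.1 − 101.3 = -2.2
Largest |r| is 2.2 at x = 13, residual -2.2.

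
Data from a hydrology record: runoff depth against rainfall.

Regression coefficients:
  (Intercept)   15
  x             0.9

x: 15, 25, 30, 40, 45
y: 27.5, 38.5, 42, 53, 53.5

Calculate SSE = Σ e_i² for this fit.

SSE = 10

x=15: ŷ = 15 + 0.9·15 = 28.5; e = 27.5 − 28.5 = -1
x=25: ŷ = 15 + 0.9·25 = 37.5; e = 38.5 − 37.5 = 1
x=30: ŷ = 15 + 0.9·30 = 42; e = 42 − 42 = 0
x=40: ŷ = 15 + 0.9·40 = 51; e = 53 − 51 = 2
x=45: ŷ = 15 + 0.9·45 = 55.5; e = 53.5 − 55.5 = -2
SSE = 1 + 1 + 0 + 4 + 4 = 10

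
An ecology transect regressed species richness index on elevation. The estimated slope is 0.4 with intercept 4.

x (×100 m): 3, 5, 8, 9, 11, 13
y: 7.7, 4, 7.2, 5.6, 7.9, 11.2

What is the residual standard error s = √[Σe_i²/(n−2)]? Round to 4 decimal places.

x=3: ŷ = 4 + 0.4·3 = 5.2; e = 7.7 − 5.2 = 2.5
x=5: ŷ = 4 + 0.4·5 = 6; e = 4 − 6 = -2
x=8: ŷ = 4 + 0.4·8 = 7.2; e = 7.2 − 7.2 = 0
x=9: ŷ = 4 + 0.4·9 = 7.6; e = 5.6 − 7.6 = -2
x=11: ŷ = 4 + 0.4·11 = 8.4; e = 7.9 − 8.4 = -0.5
x=13: ŷ = 4 + 0.4·13 = 9.2; e = 11.2 − 9.2 = 2
SSE = 6.25 + 4 + 0 + 4 + 0.25 + 4 = 18.5
s = √(18.5/4) = √4.625 ≈ 2.1506

s = 2.1506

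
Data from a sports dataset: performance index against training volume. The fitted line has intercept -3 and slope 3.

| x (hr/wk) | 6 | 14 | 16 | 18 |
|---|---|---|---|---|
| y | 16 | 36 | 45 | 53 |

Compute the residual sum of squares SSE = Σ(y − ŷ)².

x=6: ŷ = -3 + 3·6 = 15; e = 16 − 15 = 1
x=14: ŷ = -3 + 3·14 = 39; e = 36 − 39 = -3
x=16: ŷ = -3 + 3·16 = 45; e = 45 − 45 = 0
x=18: ŷ = -3 + 3·18 = 51; e = 53 − 51 = 2
SSE = 1 + 9 + 0 + 4 = 14

SSE = 14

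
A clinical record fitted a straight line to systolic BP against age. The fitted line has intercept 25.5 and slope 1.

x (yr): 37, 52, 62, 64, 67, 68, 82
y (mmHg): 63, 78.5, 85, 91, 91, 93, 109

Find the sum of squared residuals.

x=37: ŷ = 25.5 + 37 = 62.5; r = 63 − 62.5 = 0.5
x=52: ŷ = 25.5 + 52 = 77.5; r = 78.5 − 77.5 = 1
x=62: ŷ = 25.5 + 62 = 87.5; r = 85 − 87.5 = -2.5
x=64: ŷ = 25.5 + 64 = 89.5; r = 91 − 89.5 = 1.5
x=67: ŷ = 25.5 + 67 = 92.5; r = 91 − 92.5 = -1.5
x=68: ŷ = 25.5 + 68 = 93.5; r = 93 − 93.5 = -0.5
x=82: ŷ = 25.5 + 82 = 107.5; r = 109 − 107.5 = 1.5
SSE = 0.25 + 1 + 6.25 + 2.25 + 2.25 + 0.25 + 2.25 = 14.5

SSE = 14.5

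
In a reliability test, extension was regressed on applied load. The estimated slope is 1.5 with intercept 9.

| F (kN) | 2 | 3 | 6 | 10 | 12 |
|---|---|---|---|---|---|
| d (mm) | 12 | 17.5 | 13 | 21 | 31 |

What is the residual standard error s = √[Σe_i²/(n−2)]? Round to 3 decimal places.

s = 4.690

F=2: d̂ = 9 + 1.5·2 = 12; e = 12 − 12 = 0
F=3: d̂ = 9 + 1.5·3 = 13.5; e = 17.5 − 13.5 = 4
F=6: d̂ = 9 + 1.5·6 = 18; e = 13 − 18 = -5
F=10: d̂ = 9 + 1.5·10 = 24; e = 21 − 24 = -3
F=12: d̂ = 9 + 1.5·12 = 27; e = 31 − 27 = 4
SSE = 0 + 16 + 25 + 9 + 16 = 66
s = √(66/3) = √22 ≈ 4.690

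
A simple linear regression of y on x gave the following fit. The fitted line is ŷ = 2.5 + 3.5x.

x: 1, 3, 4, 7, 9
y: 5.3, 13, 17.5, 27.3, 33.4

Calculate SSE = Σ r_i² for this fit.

SSE = 1.94

x=1: ŷ = 2.5 + 3.5·1 = 6; r = 5.3 − 6 = -0.7
x=3: ŷ = 2.5 + 3.5·3 = 13; r = 13 − 13 = 0
x=4: ŷ = 2.5 + 3.5·4 = 16.5; r = 17.5 − 16.5 = 1
x=7: ŷ = 2.5 + 3.5·7 = 27; r = 27.3 − 27 = 0.3
x=9: ŷ = 2.5 + 3.5·9 = 34; r = 33.4 − 34 = -0.6
SSE = 0.49 + 0 + 1 + 0.09 + 0.36 = 1.94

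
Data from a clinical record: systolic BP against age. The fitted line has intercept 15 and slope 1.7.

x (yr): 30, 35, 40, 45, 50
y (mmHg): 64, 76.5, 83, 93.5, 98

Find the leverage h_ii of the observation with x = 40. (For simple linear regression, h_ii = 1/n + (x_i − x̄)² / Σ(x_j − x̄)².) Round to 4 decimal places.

x̄ = (30 + 35 + 40 + 45 + 50)/5 = 40
Σ(x − x̄)² = 100 + 25 + 0 + 25 + 100 = 250
h = 1/5 + (0)²/250 = 0.2 + 0 = 0.2000

h = 0.2000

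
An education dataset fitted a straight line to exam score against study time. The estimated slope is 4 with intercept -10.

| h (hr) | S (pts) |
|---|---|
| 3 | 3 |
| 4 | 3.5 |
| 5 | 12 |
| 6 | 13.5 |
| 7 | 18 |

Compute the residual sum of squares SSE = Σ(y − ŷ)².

h=3: ŷ = -10 + 4·3 = 2; r = 3 − 2 = 1
h=4: ŷ = -10 + 4·4 = 6; r = 3.5 − 6 = -2.5
h=5: ŷ = -10 + 4·5 = 10; r = 12 − 10 = 2
h=6: ŷ = -10 + 4·6 = 14; r = 13.5 − 14 = -0.5
h=7: ŷ = -10 + 4·7 = 18; r = 18 − 18 = 0
SSE = 1 + 6.25 + 4 + 0.25 + 0 = 11.5

SSE = 11.5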